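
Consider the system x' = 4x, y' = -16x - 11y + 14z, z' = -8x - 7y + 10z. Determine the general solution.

Coefficient matrix A = [[4, 0, 0], [-16, -11, 14], [-8, -7, 10]].
det(A - λI) = 0 gives eigenvalues λ = 3, -4, 4.
For λ=3: eigenvector (0,1,1).
For λ=-4: eigenvector (0,2,1).
For λ=4: eigenvector (1,-2,-1).
General solution: C_1e^(3t)(0,1,1) + C_2e^(-4t)(0,2,1) + C_3e^(4t)(1,-2,-1).

x(t) = C_3e^(4t), y(t) = C_1e^(3t) + 2C_2e^(-4t) - 2C_3e^(4t), z(t) = C_1e^(3t) + C_2e^(-4t) - C_3e^(4t)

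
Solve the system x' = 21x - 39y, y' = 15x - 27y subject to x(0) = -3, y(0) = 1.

x(t) = -37e^(-3t)sin(3t) - 3e^(-3t)cos(3t), y(t) = -23e^(-3t)sin(3t) + e^(-3t)cos(3t)

Coefficient matrix A = [[21, -39], [15, -27]].
Characteristic polynomial det(A - λI) = λ^2 + 6λ + 18 = 0.
Eigenvalues λ = -3 ± 3i (complex conjugate pair).
For λ=-3+3i: an eigenvector is (-2,-1) - i(-3,-2) = (-2 + 3i, -1 + 2i).
A real fundamental pair from Re and Im of e^((-3+3i)t)v: X_1 = e^(-3t)(cos(3t)·(-2,-1) + sin(3t)·(-3,-2)), X_2 = e^(-3t)(sin(3t)·(-2,-1) - cos(3t)·(-3,-2)).
General solution: c_1X_1 + c_2X_2.
Applying x(0)=-3, y(0)=1 gives c_1=9, c_2=5.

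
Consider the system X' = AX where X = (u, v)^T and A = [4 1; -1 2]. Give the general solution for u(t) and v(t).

Coefficient matrix A = [[4, 1], [-1, 2]].
Characteristic polynomial det(A - λI) = λ^2 - 6λ + 9 = 0.
Single eigenvalue λ = 3 with algebraic multiplicity 2.
Eigenvector v = (-1,1); generalized eigenvector w with (A-λI)w=v is (-3,2).
General solution: e^(3t)[K_1·v + K_2·(t·v + w)].

u(t) = -K_1e^(3t) - K_2te^(3t) - 3K_2e^(3t), v(t) = K_1e^(3t) + K_2te^(3t) + 2K_2e^(3t)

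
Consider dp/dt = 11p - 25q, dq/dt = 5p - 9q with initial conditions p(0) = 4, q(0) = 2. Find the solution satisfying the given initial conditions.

p(t) = -2e^(t)sin(5t) + 4e^(t)cos(5t), q(t) = 2e^(t)cos(5t)

Coefficient matrix A = [[11, -25], [5, -9]].
Characteristic polynomial det(A - λI) = λ^2 - 2λ + 26 = 0.
Eigenvalues λ = 1 ± 5i (complex conjugate pair).
For λ=1+5i: an eigenvector is (2,1) - i(-1,0) = (2 + i, 1).
A real fundamental pair from Re and Im of e^((1+5i)t)v: X_1 = e^(t)(cos(5t)·(2,1) + sin(5t)·(-1,0)), X_2 = e^(t)(sin(5t)·(2,1) - cos(5t)·(-1,0)).
General solution: K_1X_1 + K_2X_2.
Applying p(0)=4, q(0)=2 gives K_1=2, K_2=0.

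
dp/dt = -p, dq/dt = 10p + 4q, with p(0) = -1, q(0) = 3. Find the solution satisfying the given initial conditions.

p(t) = -e^(-t), q(t) = e^(4t) + 2e^(-t)

Coefficient matrix A = [[-1, 0], [10, 4]].
Characteristic polynomial det(A - λI) = λ^2 - 3λ - 4 = 0.
Eigenvalues λ = -1, 4.
For λ=-1: (A-λI) row 2 is [10, 5], so an eigenvector is (-1, 2).
For λ=4: (A-λI) row 1 is [-5, 0], so an eigenvector is (0, 1).
General solution: C_1e^(-t)(-1,2) + C_2e^(4t)(0,1).
Applying p(0)=-1, q(0)=3 gives C_1=1, C_2=1.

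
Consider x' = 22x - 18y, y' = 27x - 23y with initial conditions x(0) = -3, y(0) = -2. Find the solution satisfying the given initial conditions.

Coefficient matrix A = [[22, -18], [27, -23]].
Characteristic polynomial det(A - λI) = λ^2 + λ - 20 = 0.
Eigenvalues λ = -5, 4.
For λ=-5: (A-λI) row 1 is [27, -18], so an eigenvector is (-2, -3).
For λ=4: (A-λI) row 1 is [18, -18], so an eigenvector is (1, 1).
General solution: C_1e^(-5t)(-2,-3) + C_2e^(4t)(1,1).
Applying x(0)=-3, y(0)=-2 gives C_1=-1, C_2=-5.

x(t) = -5e^(4t) + 2e^(-5t), y(t) = -5e^(4t) + 3e^(-5t)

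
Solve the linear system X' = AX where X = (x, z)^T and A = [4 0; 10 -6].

Coefficient matrix A = [[4, 0], [10, -6]].
Characteristic polynomial det(A - λI) = λ^2 + 2λ - 24 = 0.
Eigenvalues λ = 4, -6.
For λ=4: (A-λI) row 2 is [10, -10], so an eigenvector is (1, 1).
For λ=-6: (A-λI) row 1 is [10, 0], so an eigenvector is (0, -1).
General solution: c_1e^(4t)(1,1) + c_2e^(-6t)(0,-1).

x(t) = c_1e^(4t), z(t) = c_1e^(4t) - c_2e^(-6t)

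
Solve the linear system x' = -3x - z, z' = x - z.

x(t) = -C_1e^(-2t) - C_2te^(-2t) - 2C_2e^(-2t), z(t) = C_1e^(-2t) + C_2te^(-2t) + 3C_2e^(-2t)

Coefficient matrix A = [[-3, -1], [1, -1]].
Characteristic polynomial det(A - λI) = λ^2 + 4λ + 4 = 0.
Single eigenvalue λ = -2 with algebraic multiplicity 2.
Eigenvector v = (-1,1); generalized eigenvector w with (A-λI)w=v is (-2,3).
General solution: e^(-2t)[C_1·v + C_2·(t·v + w)].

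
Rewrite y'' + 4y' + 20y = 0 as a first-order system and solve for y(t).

y(t) = c_1e^(-2t)cos(4t) + c_2e^(-2t)sin(4t)

Let x_1 = y, x_2 = y'. Then x_1' = x_2 and x_2' = -20x_1 - 4x_2.
A = [[0,1],[-20,-4]]; det(A-λI) = λ^2 + 4λ + 20.
Eigenvalues λ = -2 ± 4i.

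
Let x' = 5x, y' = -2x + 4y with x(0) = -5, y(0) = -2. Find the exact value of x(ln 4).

-5120

A = [[5,0],[-2,4]]; eigenvalues λ = 5, 4.
Eigenvectors: (1,-2) for λ=5, (0,-1) for λ=4.
From the initial condition, c_1 = -5, c_2 = 12.
x(ln 4) = (-5)(4^5)(1) + (12)(4^4)(0) = -5120.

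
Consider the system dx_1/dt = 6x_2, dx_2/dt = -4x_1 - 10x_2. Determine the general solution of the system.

Coefficient matrix A = [[0, 6], [-4, -10]].
Characteristic polynomial det(A - λI) = λ^2 + 10λ + 24 = 0.
Eigenvalues λ = -4, -6.
For λ=-4: (A-λI) row 1 is [4, 6], so an eigenvector is (-3, 2).
For λ=-6: (A-λI) row 1 is [6, 6], so an eigenvector is (1, -1).
General solution: C_1e^(-4t)(-3,2) + C_2e^(-6t)(1,-1).

x_1(t) = -3C_1e^(-4t) + C_2e^(-6t), x_2(t) = 2C_1e^(-4t) - C_2e^(-6t)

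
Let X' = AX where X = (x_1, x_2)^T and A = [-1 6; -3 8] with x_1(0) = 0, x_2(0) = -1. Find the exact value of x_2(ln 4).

A = [[-1,6],[-3,8]]; eigenvalues λ = 5, 2.
Eigenvectors: (1,1) for λ=5, (-2,-1) for λ=2.
From the initial condition, c_1 = -2, c_2 = -1.
x_2(ln 4) = (-2)(4^5)(1) + (-1)(4^2)(-1) = -2032.

-2032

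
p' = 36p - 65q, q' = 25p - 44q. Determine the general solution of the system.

p(t) = -3C_1e^(-4t)sin(5t) - 2C_1e^(-4t)cos(5t) - 2C_2e^(-4t)sin(5t) + 3C_2e^(-4t)cos(5t), q(t) = -2C_1e^(-4t)sin(5t) - C_1e^(-4t)cos(5t) - C_2e^(-4t)sin(5t) + 2C_2e^(-4t)cos(5t)

Coefficient matrix A = [[36, -65], [25, -44]].
Characteristic polynomial det(A - λI) = λ^2 + 8λ + 41 = 0.
Eigenvalues λ = -4 ± 5i (complex conjugate pair).
For λ=-4+5i: an eigenvector is (-2,-1) - i(-3,-2) = (-2 + 3i, -1 + 2i).
A real fundamental pair from Re and Im of e^((-4+5i)t)v: X_1 = e^(-4t)(cos(5t)·(-2,-1) + sin(5t)·(-3,-2)), X_2 = e^(-4t)(sin(5t)·(-2,-1) - cos(5t)·(-3,-2)).
General solution: C_1X_1 + C_2X_2.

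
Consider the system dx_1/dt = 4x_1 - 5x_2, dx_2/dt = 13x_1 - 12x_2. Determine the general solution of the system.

Coefficient matrix A = [[4, -5], [13, -12]].
Characteristic polynomial det(A - λI) = λ^2 + 8λ + 17 = 0.
Eigenvalues λ = -4 ± i (complex conjugate pair).
For λ=-4+i: an eigenvector is (1,2) - i(-2,-3) = (1 + 2i, 2 + 3i).
A real fundamental pair from Re and Im of e^((-4+i)t)v: X_1 = e^(-4t)(cos(t)·(1,2) + sin(t)·(-2,-3)), X_2 = e^(-4t)(sin(t)·(1,2) - cos(t)·(-2,-3)).
General solution: c_1X_1 + c_2X_2.

x_1(t) = -2c_1e^(-4t)sin(t) + c_1e^(-4t)cos(t) + c_2e^(-4t)sin(t) + 2c_2e^(-4t)cos(t), x_2(t) = -3c_1e^(-4t)sin(t) + 2c_1e^(-4t)cos(t) + 2c_2e^(-4t)sin(t) + 3c_2e^(-4t)cos(t)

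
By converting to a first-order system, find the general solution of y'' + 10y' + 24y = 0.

y(t) = C_1e^(-4t) + C_2e^(-6t)

Let x_1 = y, x_2 = y'. Then x_1' = x_2 and x_2' = -24x_1 - 10x_2.
A = [[0,1],[-24,-10]]; det(A-λI) = λ^2 + 10λ + 24.
Eigenvalues λ = -4, -6 with eigenvectors (1,-4), (1,-6).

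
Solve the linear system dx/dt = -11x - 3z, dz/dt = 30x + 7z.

Coefficient matrix A = [[-11, -3], [30, 7]].
Characteristic polynomial det(A - λI) = λ^2 + 4λ + 13 = 0.
Eigenvalues λ = -2 ± 3i (complex conjugate pair).
For λ=-2+3i: an eigenvector is (1,-3) - i(0,1) = (1, -3 - i).
A real fundamental pair from Re and Im of e^((-2+3i)t)v: X_1 = e^(-2t)(cos(3t)·(1,-3) + sin(3t)·(0,1)), X_2 = e^(-2t)(sin(3t)·(1,-3) - cos(3t)·(0,1)).
General solution: c_1X_1 + c_2X_2.

x(t) = c_1e^(-2t)cos(3t) + c_2e^(-2t)sin(3t), z(t) = c_1e^(-2t)sin(3t) - 3c_1e^(-2t)cos(3t) - 3c_2e^(-2t)sin(3t) - c_2e^(-2t)cos(3t)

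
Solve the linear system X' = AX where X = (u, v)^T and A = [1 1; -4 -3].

Coefficient matrix A = [[1, 1], [-4, -3]].
Characteristic polynomial det(A - λI) = λ^2 + 2λ + 1 = 0.
Single eigenvalue λ = -1 with algebraic multiplicity 2.
Eigenvector v = (-1,2); generalized eigenvector w with (A-λI)w=v is (-1,1).
General solution: e^(-t)[c_1·v + c_2·(t·v + w)].

u(t) = -c_1e^(-t) - c_2te^(-t) - c_2e^(-t), v(t) = 2c_1e^(-t) + 2c_2te^(-t) + c_2e^(-t)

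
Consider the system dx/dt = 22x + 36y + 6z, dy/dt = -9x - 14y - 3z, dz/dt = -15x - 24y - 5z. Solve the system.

x(t) = 5C_1e^(4t) - 2C_2e^(t) - 2C_3e^(-2t), y(t) = -2C_1e^(4t) + C_2e^(t) + C_3e^(-2t), z(t) = -3C_1e^(4t) + C_2e^(t) + 2C_3e^(-2t)

Coefficient matrix A = [[22, 36, 6], [-9, -14, -3], [-15, -24, -5]].
det(A - λI) = 0 gives eigenvalues λ = 4, 1, -2.
For λ=4: eigenvector (5,-2,-3).
For λ=1: eigenvector (-2,1,1).
For λ=-2: eigenvector (-2,1,2).
General solution: C_1e^(4t)(5,-2,-3) + C_2e^(t)(-2,1,1) + C_3e^(-2t)(-2,1,2).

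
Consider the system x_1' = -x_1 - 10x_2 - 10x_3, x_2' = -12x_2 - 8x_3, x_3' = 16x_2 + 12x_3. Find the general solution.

x_1(t) = c_1e^(-t) - 2c_3e^(4t), x_2(t) = c_2e^(-4t) - c_3e^(4t), x_3(t) = -c_2e^(-4t) + 2c_3e^(4t)

Coefficient matrix A = [[-1, -10, -10], [0, -12, -8], [0, 16, 12]].
det(A - λI) = 0 gives eigenvalues λ = -1, -4, 4.
For λ=-1: eigenvector (1,0,0).
For λ=-4: eigenvector (0,1,-1).
For λ=4: eigenvector (-2,-1,2).
General solution: c_1e^(-t)(1,0,0) + c_2e^(-4t)(0,1,-1) + c_3e^(4t)(-2,-1,2).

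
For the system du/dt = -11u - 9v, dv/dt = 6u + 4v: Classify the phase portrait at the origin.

A = [[-11,-9],[6,4]]; det(A-λI) = λ^2 + 7λ + 10.
λ = -5, -2: both negative.

stable node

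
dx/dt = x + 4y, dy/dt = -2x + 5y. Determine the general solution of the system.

x(t) = K_1e^(3t)sin(2t) - K_1e^(3t)cos(2t) - K_2e^(3t)sin(2t) - K_2e^(3t)cos(2t), y(t) = K_1e^(3t)sin(2t) - K_2e^(3t)cos(2t)

Coefficient matrix A = [[1, 4], [-2, 5]].
Characteristic polynomial det(A - λI) = λ^2 - 6λ + 13 = 0.
Eigenvalues λ = 3 ± 2i (complex conjugate pair).
For λ=3+2i: an eigenvector is (-1,0) - i(1,1) = (-1 - i, 0 - i).
A real fundamental pair from Re and Im of e^((3+2i)t)v: X_1 = e^(3t)(cos(2t)·(-1,0) + sin(2t)·(1,1)), X_2 = e^(3t)(sin(2t)·(-1,0) - cos(2t)·(1,1)).
General solution: K_1X_1 + K_2X_2.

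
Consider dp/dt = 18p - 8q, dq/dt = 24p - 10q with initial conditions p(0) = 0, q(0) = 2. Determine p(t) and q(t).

p(t) = -4e^(6t) + 4e^(2t), q(t) = -6e^(6t) + 8e^(2t)

Coefficient matrix A = [[18, -8], [24, -10]].
Characteristic polynomial det(A - λI) = λ^2 - 8λ + 12 = 0.
Eigenvalues λ = 2, 6.
For λ=2: (A-λI) row 1 is [16, -8], so an eigenvector is (1, 2).
For λ=6: (A-λI) row 1 is [12, -8], so an eigenvector is (2, 3).
General solution: C_1e^(2t)(1,2) + C_2e^(6t)(2,3).
Applying p(0)=0, q(0)=2 gives C_1=4, C_2=-2.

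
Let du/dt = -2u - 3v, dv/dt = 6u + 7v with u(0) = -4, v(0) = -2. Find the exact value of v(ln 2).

-172

A = [[-2,-3],[6,7]]; eigenvalues λ = 4, 1.
Eigenvectors: (1,-2) for λ=4, (-1,1) for λ=1.
From the initial condition, c_1 = 6, c_2 = 10.
v(ln 2) = (6)(2^4)(-2) + (10)(2^1)(1) = -172.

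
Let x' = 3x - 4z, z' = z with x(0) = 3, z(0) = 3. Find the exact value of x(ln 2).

A = [[3,-4],[0,1]]; eigenvalues λ = 3, 1.
Eigenvectors: (-1,0) for λ=3, (2,1) for λ=1.
From the initial condition, c_1 = 3, c_2 = 3.
x(ln 2) = (3)(2^3)(-1) + (3)(2^1)(2) = -12.

-12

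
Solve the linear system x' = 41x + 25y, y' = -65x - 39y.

x(t) = -c_1e^(t)sin(5t) - 2c_1e^(t)cos(5t) - 2c_2e^(t)sin(5t) + c_2e^(t)cos(5t), y(t) = 2c_1e^(t)sin(5t) + 3c_1e^(t)cos(5t) + 3c_2e^(t)sin(5t) - 2c_2e^(t)cos(5t)

Coefficient matrix A = [[41, 25], [-65, -39]].
Characteristic polynomial det(A - λI) = λ^2 - 2λ + 26 = 0.
Eigenvalues λ = 1 ± 5i (complex conjugate pair).
For λ=1+5i: an eigenvector is (-2,3) - i(-1,2) = (-2 + i, 3 - 2i).
A real fundamental pair from Re and Im of e^((1+5i)t)v: X_1 = e^(t)(cos(5t)·(-2,3) + sin(5t)·(-1,2)), X_2 = e^(t)(sin(5t)·(-2,3) - cos(5t)·(-1,2)).
General solution: c_1X_1 + c_2X_2.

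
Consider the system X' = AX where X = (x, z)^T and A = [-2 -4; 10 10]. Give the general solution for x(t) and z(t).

x(t) = C_1e^(4t)sin(2t) - C_1e^(4t)cos(2t) - C_2e^(4t)sin(2t) - C_2e^(4t)cos(2t), z(t) = -2C_1e^(4t)sin(2t) + C_1e^(4t)cos(2t) + C_2e^(4t)sin(2t) + 2C_2e^(4t)cos(2t)

Coefficient matrix A = [[-2, -4], [10, 10]].
Characteristic polynomial det(A - λI) = λ^2 - 8λ + 20 = 0.
Eigenvalues λ = 4 ± 2i (complex conjugate pair).
For λ=4+2i: an eigenvector is (-1,1) - i(1,-2) = (-1 - i, 1 + 2i).
A real fundamental pair from Re and Im of e^((4+2i)t)v: X_1 = e^(4t)(cos(2t)·(-1,1) + sin(2t)·(1,-2)), X_2 = e^(4t)(sin(2t)·(-1,1) - cos(2t)·(1,-2)).
General solution: C_1X_1 + C_2X_2.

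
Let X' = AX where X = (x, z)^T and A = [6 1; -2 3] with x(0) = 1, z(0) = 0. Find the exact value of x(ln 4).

1792

A = [[6,1],[-2,3]]; eigenvalues λ = 4, 5.
Eigenvectors: (-1,2) for λ=4, (-1,1) for λ=5.
From the initial condition, c_1 = 1, c_2 = -2.
x(ln 4) = (1)(4^4)(-1) + (-2)(4^5)(-1) = 1792.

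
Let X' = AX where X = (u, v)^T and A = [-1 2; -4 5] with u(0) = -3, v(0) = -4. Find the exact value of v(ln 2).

A = [[-1,2],[-4,5]]; eigenvalues λ = 3, 1.
Eigenvectors: (1,2) for λ=3, (1,1) for λ=1.
From the initial condition, c_1 = -1, c_2 = -2.
v(ln 2) = (-1)(2^3)(2) + (-2)(2^1)(1) = -20.

-20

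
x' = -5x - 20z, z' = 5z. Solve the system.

Coefficient matrix A = [[-5, -20], [0, 5]].
Characteristic polynomial det(A - λI) = λ^2 - 25 = 0.
Eigenvalues λ = -5, 5.
For λ=-5: (A-λI) row 1 is [0, -20], so an eigenvector is (1, 0).
For λ=5: (A-λI) row 1 is [-10, -20], so an eigenvector is (2, -1).
General solution: K_1e^(-5t)(1,0) + K_2e^(5t)(2,-1).

x(t) = K_1e^(-5t) + 2K_2e^(5t), z(t) = -K_2e^(5t)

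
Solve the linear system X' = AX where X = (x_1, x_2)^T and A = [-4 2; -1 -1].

Coefficient matrix A = [[-4, 2], [-1, -1]].
Characteristic polynomial det(A - λI) = λ^2 + 5λ + 6 = 0.
Eigenvalues λ = -2, -3.
For λ=-2: (A-λI) row 1 is [-2, 2], so an eigenvector is (1, 1).
For λ=-3: (A-λI) row 1 is [-1, 2], so an eigenvector is (2, 1).
General solution: C_1e^(-2t)(1,1) + C_2e^(-3t)(2,1).

x_1(t) = C_1e^(-2t) + 2C_2e^(-3t), x_2(t) = C_1e^(-2t) + C_2e^(-3t)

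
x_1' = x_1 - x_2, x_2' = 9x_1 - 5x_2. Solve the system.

Coefficient matrix A = [[1, -1], [9, -5]].
Characteristic polynomial det(A - λI) = λ^2 + 4λ + 4 = 0.
Single eigenvalue λ = -2 with algebraic multiplicity 2.
Eigenvector v = (1,3); generalized eigenvector w with (A-λI)w=v is (1,2).
General solution: e^(-2t)[c_1·v + c_2·(t·v + w)].

x_1(t) = c_1e^(-2t) + c_2te^(-2t) + c_2e^(-2t), x_2(t) = 3c_1e^(-2t) + 3c_2te^(-2t) + 2c_2e^(-2t)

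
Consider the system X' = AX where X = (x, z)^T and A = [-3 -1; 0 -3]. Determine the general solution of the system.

x(t) = K_1e^(-3t) + K_2te^(-3t) - 3K_2e^(-3t), z(t) = -K_2e^(-3t)

Coefficient matrix A = [[-3, -1], [0, -3]].
Characteristic polynomial det(A - λI) = λ^2 + 6λ + 9 = 0.
Single eigenvalue λ = -3 with algebraic multiplicity 2.
Eigenvector v = (1,0); generalized eigenvector w with (A-λI)w=v is (-3,-1).
General solution: e^(-3t)[K_1·v + K_2·(t·v + w)].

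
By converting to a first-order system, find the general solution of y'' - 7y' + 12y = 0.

Let x_1 = y, x_2 = y'. Then x_1' = x_2 and x_2' = -12x_1 + 7x_2.
A = [[0,1],[-12,7]]; det(A-λI) = λ^2 - 7λ + 12.
Eigenvalues λ = 3, 4 with eigenvectors (1,3), (1,4).

y(t) = K_1e^(3t) + K_2e^(4t)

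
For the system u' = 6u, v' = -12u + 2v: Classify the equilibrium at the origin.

unstable node

A = [[6,0],[-12,2]]; det(A-λI) = λ^2 - 8λ + 12.
λ = 2, 6: both positive.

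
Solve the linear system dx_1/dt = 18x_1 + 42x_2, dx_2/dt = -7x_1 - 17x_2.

x_1(t) = 3K_1e^(4t) - 2K_2e^(-3t), x_2(t) = -K_1e^(4t) + K_2e^(-3t)

Coefficient matrix A = [[18, 42], [-7, -17]].
Characteristic polynomial det(A - λI) = λ^2 - λ - 12 = 0.
Eigenvalues λ = 4, -3.
For λ=4: (A-λI) row 1 is [14, 42], so an eigenvector is (3, -1).
For λ=-3: (A-λI) row 1 is [21, 42], so an eigenvector is (-2, 1).
General solution: K_1e^(4t)(3,-1) + K_2e^(-3t)(-2,1).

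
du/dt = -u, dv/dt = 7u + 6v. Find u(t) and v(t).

Coefficient matrix A = [[-1, 0], [7, 6]].
Characteristic polynomial det(A - λI) = λ^2 - 5λ - 6 = 0.
Eigenvalues λ = 6, -1.
For λ=6: (A-λI) row 1 is [-7, 0], so an eigenvector is (0, -1).
For λ=-1: (A-λI) row 2 is [7, 7], so an eigenvector is (-1, 1).
General solution: C_1e^(6t)(0,-1) + C_2e^(-t)(-1,1).

u(t) = -C_2e^(-t), v(t) = -C_1e^(6t) + C_2e^(-t)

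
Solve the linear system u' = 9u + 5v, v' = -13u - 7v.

u(t) = 2K_1e^(t)sin(t) - K_1e^(t)cos(t) - K_2e^(t)sin(t) - 2K_2e^(t)cos(t), v(t) = -3K_1e^(t)sin(t) + 2K_1e^(t)cos(t) + 2K_2e^(t)sin(t) + 3K_2e^(t)cos(t)

Coefficient matrix A = [[9, 5], [-13, -7]].
Characteristic polynomial det(A - λI) = λ^2 - 2λ + 2 = 0.
Eigenvalues λ = 1 ± i (complex conjugate pair).
For λ=1+i: an eigenvector is (-1,2) - i(2,-3) = (-1 - 2i, 2 + 3i).
A real fundamental pair from Re and Im of e^((1+i)t)v: X_1 = e^(t)(cos(t)·(-1,2) + sin(t)·(2,-3)), X_2 = e^(t)(sin(t)·(-1,2) - cos(t)·(2,-3)).
General solution: K_1X_1 + K_2X_2.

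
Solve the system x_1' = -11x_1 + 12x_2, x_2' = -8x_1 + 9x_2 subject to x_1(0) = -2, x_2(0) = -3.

x_1(t) = -5e^(t) + 3e^(-3t), x_2(t) = -5e^(t) + 2e^(-3t)

Coefficient matrix A = [[-11, 12], [-8, 9]].
Characteristic polynomial det(A - λI) = λ^2 + 2λ - 3 = 0.
Eigenvalues λ = 1, -3.
For λ=1: (A-λI) row 1 is [-12, 12], so an eigenvector is (1, 1).
For λ=-3: (A-λI) row 1 is [-8, 12], so an eigenvector is (3, 2).
General solution: c_1e^(t)(1,1) + c_2e^(-3t)(3,2).
Applying x_1(0)=-2, x_2(0)=-3 gives c_1=-5, c_2=1.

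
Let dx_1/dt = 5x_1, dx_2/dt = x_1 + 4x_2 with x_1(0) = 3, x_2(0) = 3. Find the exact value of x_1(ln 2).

A = [[5,0],[1,4]]; eigenvalues λ = 5, 4.
Eigenvectors: (1,1) for λ=5, (0,-1) for λ=4.
From the initial condition, c_1 = 3, c_2 = 0.
x_1(ln 2) = (3)(2^5)(1) + (0)(2^4)(0) = 96.

96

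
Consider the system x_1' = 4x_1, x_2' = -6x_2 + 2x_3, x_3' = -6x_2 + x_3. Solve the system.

Coefficient matrix A = [[4, 0, 0], [0, -6, 2], [0, -6, 1]].
det(A - λI) = 0 gives eigenvalues λ = 4, -2, -3.
For λ=4: eigenvector (1,0,0).
For λ=-2: eigenvector (0,1,2).
For λ=-3: eigenvector (0,-2,-3).
General solution: K_1e^(4t)(1,0,0) + K_2e^(-2t)(0,1,2) + K_3e^(-3t)(0,-2,-3).

x_1(t) = K_1e^(4t), x_2(t) = K_2e^(-2t) - 2K_3e^(-3t), x_3(t) = 2K_2e^(-2t) - 3K_3e^(-3t)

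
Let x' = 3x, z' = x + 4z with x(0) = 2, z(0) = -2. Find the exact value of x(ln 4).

128

A = [[3,0],[1,4]]; eigenvalues λ = 4, 3.
Eigenvectors: (0,-1) for λ=4, (1,-1) for λ=3.
From the initial condition, c_1 = 0, c_2 = 2.
x(ln 4) = (0)(4^4)(0) + (2)(4^3)(1) = 128.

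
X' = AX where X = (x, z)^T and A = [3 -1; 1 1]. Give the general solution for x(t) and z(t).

Coefficient matrix A = [[3, -1], [1, 1]].
Characteristic polynomial det(A - λI) = λ^2 - 4λ + 4 = 0.
Single eigenvalue λ = 2 with algebraic multiplicity 2.
Eigenvector v = (-1,-1); generalized eigenvector w with (A-λI)w=v is (-3,-2).
General solution: e^(2t)[K_1·v + K_2·(t·v + w)].

x(t) = -K_1e^(2t) - K_2te^(2t) - 3K_2e^(2t), z(t) = -K_1e^(2t) - K_2te^(2t) - 2K_2e^(2t)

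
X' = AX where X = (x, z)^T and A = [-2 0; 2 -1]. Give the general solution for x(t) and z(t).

Coefficient matrix A = [[-2, 0], [2, -1]].
Characteristic polynomial det(A - λI) = λ^2 + 3λ + 2 = 0.
Eigenvalues λ = -2, -1.
For λ=-2: (A-λI) row 2 is [2, 1], so an eigenvector is (1, -2).
For λ=-1: (A-λI) row 1 is [-1, 0], so an eigenvector is (0, 1).
General solution: c_1e^(-2t)(1,-2) + c_2e^(-t)(0,1).

x(t) = c_1e^(-2t), z(t) = -2c_1e^(-2t) + c_2e^(-t)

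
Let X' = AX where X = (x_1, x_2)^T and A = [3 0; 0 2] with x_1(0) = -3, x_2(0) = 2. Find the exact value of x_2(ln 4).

32

A = [[3,0],[0,2]]; eigenvalues λ = 2, 3.
Eigenvectors: (0,1) for λ=2, (-1,0) for λ=3.
From the initial condition, c_1 = 2, c_2 = 3.
x_2(ln 4) = (2)(4^2)(1) + (3)(4^3)(0) = 32.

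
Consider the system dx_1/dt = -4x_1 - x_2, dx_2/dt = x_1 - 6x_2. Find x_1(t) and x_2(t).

Coefficient matrix A = [[-4, -1], [1, -6]].
Characteristic polynomial det(A - λI) = λ^2 + 10λ + 25 = 0.
Single eigenvalue λ = -5 with algebraic multiplicity 2.
Eigenvector v = (1,1); generalized eigenvector w with (A-λI)w=v is (-1,-2).
General solution: e^(-5t)[K_1·v + K_2·(t·v + w)].

x_1(t) = K_1e^(-5t) + K_2te^(-5t) - K_2e^(-5t), x_2(t) = K_1e^(-5t) + K_2te^(-5t) - 2K_2e^(-5t)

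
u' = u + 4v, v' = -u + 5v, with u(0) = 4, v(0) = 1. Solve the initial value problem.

Coefficient matrix A = [[1, 4], [-1, 5]].
Characteristic polynomial det(A - λI) = λ^2 - 6λ + 9 = 0.
Single eigenvalue λ = 3 with algebraic multiplicity 2.
Eigenvector v = (2,1); generalized eigenvector w with (A-λI)w=v is (1,1).
General solution: e^(3t)[C_1·v + C_2·(t·v + w)].
Applying u(0)=4, v(0)=1 gives C_1=3, C_2=-2.

u(t) = -4te^(3t) + 4e^(3t), v(t) = -2te^(3t) + e^(3t)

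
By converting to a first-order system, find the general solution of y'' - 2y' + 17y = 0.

Let x_1 = y, x_2 = y'. Then x_1' = x_2 and x_2' = -17x_1 + 2x_2.
A = [[0,1],[-17,2]]; det(A-λI) = λ^2 - 2λ + 17.
Eigenvalues λ = 1 ± 4i.

y(t) = C_1e^(t)cos(4t) + C_2e^(t)sin(4t)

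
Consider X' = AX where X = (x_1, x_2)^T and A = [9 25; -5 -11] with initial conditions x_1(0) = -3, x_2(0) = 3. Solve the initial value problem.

Coefficient matrix A = [[9, 25], [-5, -11]].
Characteristic polynomial det(A - λI) = λ^2 + 2λ + 26 = 0.
Eigenvalues λ = -1 ± 5i (complex conjugate pair).
For λ=-1+5i: an eigenvector is (-1,0) - i(-2,1) = (-1 + 2i, 0 - i).
A real fundamental pair from Re and Im of e^((-1+5i)t)v: X_1 = e^(-t)(cos(5t)·(-1,0) + sin(5t)·(-2,1)), X_2 = e^(-t)(sin(5t)·(-1,0) - cos(5t)·(-2,1)).
General solution: K_1X_1 + K_2X_2.
Applying x_1(0)=-3, x_2(0)=3 gives K_1=-3, K_2=-3.

x_1(t) = 9e^(-t)sin(5t) - 3e^(-t)cos(5t), x_2(t) = -3e^(-t)sin(5t) + 3e^(-t)cos(5t)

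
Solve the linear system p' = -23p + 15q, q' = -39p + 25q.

Coefficient matrix A = [[-23, 15], [-39, 25]].
Characteristic polynomial det(A - λI) = λ^2 - 2λ + 10 = 0.
Eigenvalues λ = 1 ± 3i (complex conjugate pair).
For λ=1+3i: an eigenvector is (2,3) - i(-1,-2) = (2 + i, 3 + 2i).
A real fundamental pair from Re and Im of e^((1+3i)t)v: X_1 = e^(t)(cos(3t)·(2,3) + sin(3t)·(-1,-2)), X_2 = e^(t)(sin(3t)·(2,3) - cos(3t)·(-1,-2)).
General solution: K_1X_1 + K_2X_2.

p(t) = -K_1e^(t)sin(3t) + 2K_1e^(t)cos(3t) + 2K_2e^(t)sin(3t) + K_2e^(t)cos(3t), q(t) = -2K_1e^(t)sin(3t) + 3K_1e^(t)cos(3t) + 3K_2e^(t)sin(3t) + 2K_2e^(t)cos(3t)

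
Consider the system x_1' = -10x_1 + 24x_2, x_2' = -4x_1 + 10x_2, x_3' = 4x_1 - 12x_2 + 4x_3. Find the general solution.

x_1(t) = 3C_1e^(-2t) + 2C_2e^(2t), x_2(t) = C_1e^(-2t) + C_2e^(2t), x_3(t) = 2C_2e^(2t) + C_3e^(4t)

Coefficient matrix A = [[-10, 24, 0], [-4, 10, 0], [4, -12, 4]].
det(A - λI) = 0 gives eigenvalues λ = -2, 2, 4.
For λ=-2: eigenvector (3,1,0).
For λ=2: eigenvector (2,1,2).
For λ=4: eigenvector (0,0,1).
General solution: C_1e^(-2t)(3,1,0) + C_2e^(2t)(2,1,2) + C_3e^(4t)(0,0,1).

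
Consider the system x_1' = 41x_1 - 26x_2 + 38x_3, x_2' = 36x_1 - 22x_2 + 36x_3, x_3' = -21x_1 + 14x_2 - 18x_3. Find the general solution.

x_1(t) = 2c_1e^(-4t) - 2c_2e^(2t) + c_3e^(3t), x_2(t) = 2c_1e^(-4t) - 3c_2e^(2t), x_3(t) = -c_1e^(-4t) - c_3e^(3t)

Coefficient matrix A = [[41, -26, 38], [36, -22, 36], [-21, 14, -18]].
det(A - λI) = 0 gives eigenvalues λ = -4, 2, 3.
For λ=-4: eigenvector (2,2,-1).
For λ=2: eigenvector (-2,-3,0).
For λ=3: eigenvector (1,0,-1).
General solution: c_1e^(-4t)(2,2,-1) + c_2e^(2t)(-2,-3,0) + c_3e^(3t)(1,0,-1).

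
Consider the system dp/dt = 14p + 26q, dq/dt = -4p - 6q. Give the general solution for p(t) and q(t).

Coefficient matrix A = [[14, 26], [-4, -6]].
Characteristic polynomial det(A - λI) = λ^2 - 8λ + 20 = 0.
Eigenvalues λ = 4 ± 2i (complex conjugate pair).
For λ=4+2i: an eigenvector is (2,-1) - i(-3,1) = (2 + 3i, -1 - i).
A real fundamental pair from Re and Im of e^((4+2i)t)v: X_1 = e^(4t)(cos(2t)·(2,-1) + sin(2t)·(-3,1)), X_2 = e^(4t)(sin(2t)·(2,-1) - cos(2t)·(-3,1)).
General solution: c_1X_1 + c_2X_2.

p(t) = -3c_1e^(4t)sin(2t) + 2c_1e^(4t)cos(2t) + 2c_2e^(4t)sin(2t) + 3c_2e^(4t)cos(2t), q(t) = c_1e^(4t)sin(2t) - c_1e^(4t)cos(2t) - c_2e^(4t)sin(2t) - c_2e^(4t)cos(2t)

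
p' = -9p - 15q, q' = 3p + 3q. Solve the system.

p(t) = -C_1e^(-3t)sin(3t) - 2C_1e^(-3t)cos(3t) - 2C_2e^(-3t)sin(3t) + C_2e^(-3t)cos(3t), q(t) = C_1e^(-3t)cos(3t) + C_2e^(-3t)sin(3t)

Coefficient matrix A = [[-9, -15], [3, 3]].
Characteristic polynomial det(A - λI) = λ^2 + 6λ + 18 = 0.
Eigenvalues λ = -3 ± 3i (complex conjugate pair).
For λ=-3+3i: an eigenvector is (-2,1) - i(-1,0) = (-2 + i, 1).
A real fundamental pair from Re and Im of e^((-3+3i)t)v: X_1 = e^(-3t)(cos(3t)·(-2,1) + sin(3t)·(-1,0)), X_2 = e^(-3t)(sin(3t)·(-2,1) - cos(3t)·(-1,0)).
General solution: C_1X_1 + C_2X_2.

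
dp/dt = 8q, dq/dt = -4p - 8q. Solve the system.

p(t) = c_1e^(-4t)sin(4t) + c_1e^(-4t)cos(4t) + c_2e^(-4t)sin(4t) - c_2e^(-4t)cos(4t), q(t) = -c_1e^(-4t)sin(4t) + c_2e^(-4t)cos(4t)

Coefficient matrix A = [[0, 8], [-4, -8]].
Characteristic polynomial det(A - λI) = λ^2 + 8λ + 32 = 0.
Eigenvalues λ = -4 ± 4i (complex conjugate pair).
For λ=-4+4i: an eigenvector is (1,0) - i(1,-1) = (1 - i, 0 + i).
A real fundamental pair from Re and Im of e^((-4+4i)t)v: X_1 = e^(-4t)(cos(4t)·(1,0) + sin(4t)·(1,-1)), X_2 = e^(-4t)(sin(4t)·(1,0) - cos(4t)·(1,-1)).
General solution: c_1X_1 + c_2X_2.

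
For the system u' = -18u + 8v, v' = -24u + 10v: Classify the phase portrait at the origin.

stable node

A = [[-18,8],[-24,10]]; det(A-λI) = λ^2 + 8λ + 12.
λ = -6, -2: both negative.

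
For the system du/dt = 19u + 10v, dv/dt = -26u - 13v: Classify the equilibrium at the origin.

unstable spiral

A = [[19,10],[-26,-13]]; det(A-λI) = λ^2 - 6λ + 13.
λ = 3 ± 2i: positive real part.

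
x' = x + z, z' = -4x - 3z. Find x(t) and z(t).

Coefficient matrix A = [[1, 1], [-4, -3]].
Characteristic polynomial det(A - λI) = λ^2 + 2λ + 1 = 0.
Single eigenvalue λ = -1 with algebraic multiplicity 2.
Eigenvector v = (1,-2); generalized eigenvector w with (A-λI)w=v is (1,-1).
General solution: e^(-t)[C_1·v + C_2·(t·v + w)].

x(t) = C_1e^(-t) + C_2te^(-t) + C_2e^(-t), z(t) = -2C_1e^(-t) - 2C_2te^(-t) - C_2e^(-t)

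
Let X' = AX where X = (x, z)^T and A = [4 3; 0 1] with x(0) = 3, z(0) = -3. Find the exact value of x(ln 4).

A = [[4,3],[0,1]]; eigenvalues λ = 4, 1.
Eigenvectors: (1,0) for λ=4, (-1,1) for λ=1.
From the initial condition, c_1 = 0, c_2 = -3.
x(ln 4) = (0)(4^4)(1) + (-3)(4^1)(-1) = 12.

12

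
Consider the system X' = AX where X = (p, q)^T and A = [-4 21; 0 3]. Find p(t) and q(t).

p(t) = -C_1e^(-4t) + 3C_2e^(3t), q(t) = C_2e^(3t)

Coefficient matrix A = [[-4, 21], [0, 3]].
Characteristic polynomial det(A - λI) = λ^2 + λ - 12 = 0.
Eigenvalues λ = -4, 3.
For λ=-4: (A-λI) row 1 is [0, 21], so an eigenvector is (-1, 0).
For λ=3: (A-λI) row 1 is [-7, 21], so an eigenvector is (3, 1).
General solution: C_1e^(-4t)(-1,0) + C_2e^(3t)(3,1).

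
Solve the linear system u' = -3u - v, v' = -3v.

Coefficient matrix A = [[-3, -1], [0, -3]].
Characteristic polynomial det(A - λI) = λ^2 + 6λ + 9 = 0.
Single eigenvalue λ = -3 with algebraic multiplicity 2.
Eigenvector v = (-1,0); generalized eigenvector w with (A-λI)w=v is (3,1).
General solution: e^(-3t)[K_1·v + K_2·(t·v + w)].

u(t) = -K_1e^(-3t) - K_2te^(-3t) + 3K_2e^(-3t), v(t) = K_2e^(-3t)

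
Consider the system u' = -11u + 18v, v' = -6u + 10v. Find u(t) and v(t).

u(t) = -2K_1e^(-2t) + 3K_2e^(t), v(t) = -K_1e^(-2t) + 2K_2e^(t)

Coefficient matrix A = [[-11, 18], [-6, 10]].
Characteristic polynomial det(A - λI) = λ^2 + λ - 2 = 0.
Eigenvalues λ = -2, 1.
For λ=-2: (A-λI) row 1 is [-9, 18], so an eigenvector is (-2, -1).
For λ=1: (A-λI) row 1 is [-12, 18], so an eigenvector is (3, 2).
General solution: K_1e^(-2t)(-2,-1) + K_2e^(t)(3,2).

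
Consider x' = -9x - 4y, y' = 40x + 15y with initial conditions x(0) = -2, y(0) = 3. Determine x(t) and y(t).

Coefficient matrix A = [[-9, -4], [40, 15]].
Characteristic polynomial det(A - λI) = λ^2 - 6λ + 25 = 0.
Eigenvalues λ = 3 ± 4i (complex conjugate pair).
For λ=3+4i: an eigenvector is (-1,3) - i(0,-1) = (-1, 3 + i).
A real fundamental pair from Re and Im of e^((3+4i)t)v: X_1 = e^(3t)(cos(4t)·(-1,3) + sin(4t)·(0,-1)), X_2 = e^(3t)(sin(4t)·(-1,3) - cos(4t)·(0,-1)).
General solution: K_1X_1 + K_2X_2.
Applying x(0)=-2, y(0)=3 gives K_1=2, K_2=-3.

x(t) = 3e^(3t)sin(4t) - 2e^(3t)cos(4t), y(t) = -11e^(3t)sin(4t) + 3e^(3t)cos(4t)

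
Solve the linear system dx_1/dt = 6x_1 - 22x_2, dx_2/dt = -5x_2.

Coefficient matrix A = [[6, -22], [0, -5]].
Characteristic polynomial det(A - λI) = λ^2 - λ - 30 = 0.
Eigenvalues λ = -5, 6.
For λ=-5: (A-λI) row 1 is [11, -22], so an eigenvector is (2, 1).
For λ=6: (A-λI) row 1 is [0, -22], so an eigenvector is (-1, 0).
General solution: c_1e^(-5t)(2,1) + c_2e^(6t)(-1,0).

x_1(t) = 2c_1e^(-5t) - c_2e^(6t), x_2(t) = c_1e^(-5t)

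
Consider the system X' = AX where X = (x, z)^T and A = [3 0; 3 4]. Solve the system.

Coefficient matrix A = [[3, 0], [3, 4]].
Characteristic polynomial det(A - λI) = λ^2 - 7λ + 12 = 0.
Eigenvalues λ = 4, 3.
For λ=4: (A-λI) row 1 is [-1, 0], so an eigenvector is (0, 1).
For λ=3: (A-λI) row 2 is [3, 1], so an eigenvector is (1, -3).
General solution: c_1e^(4t)(0,1) + c_2e^(3t)(1,-3).

x(t) = c_2e^(3t), z(t) = c_1e^(4t) - 3c_2e^(3t)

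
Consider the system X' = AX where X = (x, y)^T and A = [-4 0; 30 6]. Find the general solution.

x(t) = -K_2e^(-4t), y(t) = -K_1e^(6t) + 3K_2e^(-4t)

Coefficient matrix A = [[-4, 0], [30, 6]].
Characteristic polynomial det(A - λI) = λ^2 - 2λ - 24 = 0.
Eigenvalues λ = 6, -4.
For λ=6: (A-λI) row 1 is [-10, 0], so an eigenvector is (0, -1).
For λ=-4: (A-λI) row 2 is [30, 10], so an eigenvector is (-1, 3).
General solution: K_1e^(6t)(0,-1) + K_2e^(-4t)(-1,3).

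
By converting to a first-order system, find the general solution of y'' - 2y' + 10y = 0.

y(t) = C_1e^(t)cos(3t) + C_2e^(t)sin(3t)

Let x_1 = y, x_2 = y'. Then x_1' = x_2 and x_2' = -10x_1 + 2x_2.
A = [[0,1],[-10,2]]; det(A-λI) = λ^2 - 2λ + 10.
Eigenvalues λ = 1 ± 3i.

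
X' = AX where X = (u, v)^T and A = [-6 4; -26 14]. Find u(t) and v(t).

u(t) = -K_1e^(4t)sin(2t) + K_1e^(4t)cos(2t) + K_2e^(4t)sin(2t) + K_2e^(4t)cos(2t), v(t) = -3K_1e^(4t)sin(2t) + 2K_1e^(4t)cos(2t) + 2K_2e^(4t)sin(2t) + 3K_2e^(4t)cos(2t)

Coefficient matrix A = [[-6, 4], [-26, 14]].
Characteristic polynomial det(A - λI) = λ^2 - 8λ + 20 = 0.
Eigenvalues λ = 4 ± 2i (complex conjugate pair).
For λ=4+2i: an eigenvector is (1,2) - i(-1,-3) = (1 + i, 2 + 3i).
A real fundamental pair from Re and Im of e^((4+2i)t)v: X_1 = e^(4t)(cos(2t)·(1,2) + sin(2t)·(-1,-3)), X_2 = e^(4t)(sin(2t)·(1,2) - cos(2t)·(-1,-3)).
General solution: K_1X_1 + K_2X_2.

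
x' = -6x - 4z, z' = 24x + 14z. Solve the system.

x(t) = C_1e^(2t) - C_2e^(6t), z(t) = -2C_1e^(2t) + 3C_2e^(6t)

Coefficient matrix A = [[-6, -4], [24, 14]].
Characteristic polynomial det(A - λI) = λ^2 - 8λ + 12 = 0.
Eigenvalues λ = 2, 6.
For λ=2: (A-λI) row 1 is [-8, -4], so an eigenvector is (1, -2).
For λ=6: (A-λI) row 1 is [-12, -4], so an eigenvector is (-1, 3).
General solution: C_1e^(2t)(1,-2) + C_2e^(6t)(-1,3).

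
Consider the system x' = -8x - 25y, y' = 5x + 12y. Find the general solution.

x(t) = 2C_1e^(2t)sin(5t) - C_1e^(2t)cos(5t) - C_2e^(2t)sin(5t) - 2C_2e^(2t)cos(5t), y(t) = -C_1e^(2t)sin(5t) + C_2e^(2t)cos(5t)

Coefficient matrix A = [[-8, -25], [5, 12]].
Characteristic polynomial det(A - λI) = λ^2 - 4λ + 29 = 0.
Eigenvalues λ = 2 ± 5i (complex conjugate pair).
For λ=2+5i: an eigenvector is (-1,0) - i(2,-1) = (-1 - 2i, 0 + i).
A real fundamental pair from Re and Im of e^((2+5i)t)v: X_1 = e^(2t)(cos(5t)·(-1,0) + sin(5t)·(2,-1)), X_2 = e^(2t)(sin(5t)·(-1,0) - cos(5t)·(2,-1)).
General solution: C_1X_1 + C_2X_2.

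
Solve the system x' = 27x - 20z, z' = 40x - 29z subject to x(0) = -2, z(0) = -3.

x(t) = e^(-t)sin(4t) - 2e^(-t)cos(4t), z(t) = e^(-t)sin(4t) - 3e^(-t)cos(4t)

Coefficient matrix A = [[27, -20], [40, -29]].
Characteristic polynomial det(A - λI) = λ^2 + 2λ + 17 = 0.
Eigenvalues λ = -1 ± 4i (complex conjugate pair).
For λ=-1+4i: an eigenvector is (-1,-1) - i(-2,-3) = (-1 + 2i, -1 + 3i).
A real fundamental pair from Re and Im of e^((-1+4i)t)v: X_1 = e^(-t)(cos(4t)·(-1,-1) + sin(4t)·(-2,-3)), X_2 = e^(-t)(sin(4t)·(-1,-1) - cos(4t)·(-2,-3)).
General solution: c_1X_1 + c_2X_2.
Applying x(0)=-2, z(0)=-3 gives c_1=0, c_2=-1.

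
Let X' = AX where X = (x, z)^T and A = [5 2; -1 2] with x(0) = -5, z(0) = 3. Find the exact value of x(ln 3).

-351

A = [[5,2],[-1,2]]; eigenvalues λ = 4, 3.
Eigenvectors: (2,-1) for λ=4, (1,-1) for λ=3.
From the initial condition, c_1 = -2, c_2 = -1.
x(ln 3) = (-2)(3^4)(2) + (-1)(3^3)(1) = -351.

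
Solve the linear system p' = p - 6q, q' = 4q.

Coefficient matrix A = [[1, -6], [0, 4]].
Characteristic polynomial det(A - λI) = λ^2 - 5λ + 4 = 0.
Eigenvalues λ = 4, 1.
For λ=4: (A-λI) row 1 is [-3, -6], so an eigenvector is (-2, 1).
For λ=1: (A-λI) row 1 is [0, -6], so an eigenvector is (1, 0).
General solution: c_1e^(4t)(-2,1) + c_2e^(t)(1,0).

p(t) = -2c_1e^(4t) + c_2e^(t), q(t) = c_1e^(4t)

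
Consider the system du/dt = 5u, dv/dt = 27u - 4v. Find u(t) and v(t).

u(t) = -K_2e^(5t), v(t) = -K_1e^(-4t) - 3K_2e^(5t)

Coefficient matrix A = [[5, 0], [27, -4]].
Characteristic polynomial det(A - λI) = λ^2 - λ - 20 = 0.
Eigenvalues λ = -4, 5.
For λ=-4: (A-λI) row 1 is [9, 0], so an eigenvector is (0, -1).
For λ=5: (A-λI) row 2 is [27, -9], so an eigenvector is (-1, -3).
General solution: K_1e^(-4t)(0,-1) + K_2e^(5t)(-1,-3).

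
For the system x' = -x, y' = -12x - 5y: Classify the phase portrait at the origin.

A = [[-1,0],[-12,-5]]; det(A-λI) = λ^2 + 6λ + 5.
λ = -5, -1: both negative.

stable node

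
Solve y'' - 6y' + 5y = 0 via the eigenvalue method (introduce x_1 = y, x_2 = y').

Let x_1 = y, x_2 = y'. Then x_1' = x_2 and x_2' = -5x_1 + 6x_2.
A = [[0,1],[-5,6]]; det(A-λI) = λ^2 - 6λ + 5.
Eigenvalues λ = 1, 5 with eigenvectors (1,1), (1,5).

y(t) = C_1e^(t) + C_2e^(5t)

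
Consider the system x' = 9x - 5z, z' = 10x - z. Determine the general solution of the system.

x(t) = c_1e^(4t)sin(5t) - c_2e^(4t)cos(5t), z(t) = c_1e^(4t)sin(5t) - c_1e^(4t)cos(5t) - c_2e^(4t)sin(5t) - c_2e^(4t)cos(5t)

Coefficient matrix A = [[9, -5], [10, -1]].
Characteristic polynomial det(A - λI) = λ^2 - 8λ + 41 = 0.
Eigenvalues λ = 4 ± 5i (complex conjugate pair).
For λ=4+5i: an eigenvector is (0,-1) - i(1,1) = (0 - i, -1 - i).
A real fundamental pair from Re and Im of e^((4+5i)t)v: X_1 = e^(4t)(cos(5t)·(0,-1) + sin(5t)·(1,1)), X_2 = e^(4t)(sin(5t)·(0,-1) - cos(5t)·(1,1)).
General solution: c_1X_1 + c_2X_2.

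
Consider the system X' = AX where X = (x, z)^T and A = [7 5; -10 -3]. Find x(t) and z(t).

x(t) = -K_1e^(2t)cos(5t) - K_2e^(2t)sin(5t), z(t) = K_1e^(2t)sin(5t) + K_1e^(2t)cos(5t) + K_2e^(2t)sin(5t) - K_2e^(2t)cos(5t)

Coefficient matrix A = [[7, 5], [-10, -3]].
Characteristic polynomial det(A - λI) = λ^2 - 4λ + 29 = 0.
Eigenvalues λ = 2 ± 5i (complex conjugate pair).
For λ=2+5i: an eigenvector is (-1,1) - i(0,1) = (-1, 1 - i).
A real fundamental pair from Re and Im of e^((2+5i)t)v: X_1 = e^(2t)(cos(5t)·(-1,1) + sin(5t)·(0,1)), X_2 = e^(2t)(sin(5t)·(-1,1) - cos(5t)·(0,1)).
General solution: K_1X_1 + K_2X_2.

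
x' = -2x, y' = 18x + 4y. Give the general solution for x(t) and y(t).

Coefficient matrix A = [[-2, 0], [18, 4]].
Characteristic polynomial det(A - λI) = λ^2 - 2λ - 8 = 0.
Eigenvalues λ = 4, -2.
For λ=4: (A-λI) row 1 is [-6, 0], so an eigenvector is (0, 1).
For λ=-2: (A-λI) row 2 is [18, 6], so an eigenvector is (1, -3).
General solution: c_1e^(4t)(0,1) + c_2e^(-2t)(1,-3).

x(t) = c_2e^(-2t), y(t) = c_1e^(4t) - 3c_2e^(-2t)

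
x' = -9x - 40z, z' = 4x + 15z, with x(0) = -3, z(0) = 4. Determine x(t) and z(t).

x(t) = -31e^(3t)sin(4t) - 3e^(3t)cos(4t), z(t) = 9e^(3t)sin(4t) + 4e^(3t)cos(4t)

Coefficient matrix A = [[-9, -40], [4, 15]].
Characteristic polynomial det(A - λI) = λ^2 - 6λ + 25 = 0.
Eigenvalues λ = 3 ± 4i (complex conjugate pair).
For λ=3+4i: an eigenvector is (-1,0) - i(3,-1) = (-1 - 3i, 0 + i).
A real fundamental pair from Re and Im of e^((3+4i)t)v: X_1 = e^(3t)(cos(4t)·(-1,0) + sin(4t)·(3,-1)), X_2 = e^(3t)(sin(4t)·(-1,0) - cos(4t)·(3,-1)).
General solution: C_1X_1 + C_2X_2.
Applying x(0)=-3, z(0)=4 gives C_1=-9, C_2=4.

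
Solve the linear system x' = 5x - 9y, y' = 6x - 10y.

Coefficient matrix A = [[5, -9], [6, -10]].
Characteristic polynomial det(A - λI) = λ^2 + 5λ + 4 = 0.
Eigenvalues λ = -1, -4.
For λ=-1: (A-λI) row 1 is [6, -9], so an eigenvector is (-3, -2).
For λ=-4: (A-λI) row 1 is [9, -9], so an eigenvector is (1, 1).
General solution: c_1e^(-t)(-3,-2) + c_2e^(-4t)(1,1).

x(t) = -3c_1e^(-t) + c_2e^(-4t), y(t) = -2c_1e^(-t) + c_2e^(-4t)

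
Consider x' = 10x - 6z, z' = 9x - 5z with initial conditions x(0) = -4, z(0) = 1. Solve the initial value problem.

Coefficient matrix A = [[10, -6], [9, -5]].
Characteristic polynomial det(A - λI) = λ^2 - 5λ + 4 = 0.
Eigenvalues λ = 4, 1.
For λ=4: (A-λI) row 1 is [6, -6], so an eigenvector is (-1, -1).
For λ=1: (A-λI) row 1 is [9, -6], so an eigenvector is (-2, -3).
General solution: c_1e^(4t)(-1,-1) + c_2e^(t)(-2,-3).
Applying x(0)=-4, z(0)=1 gives c_1=14, c_2=-5.

x(t) = -14e^(4t) + 10e^(t), z(t) = -14e^(4t) + 15e^(t)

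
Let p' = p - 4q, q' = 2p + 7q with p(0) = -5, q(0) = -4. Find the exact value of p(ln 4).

12160

A = [[1,-4],[2,7]]; eigenvalues λ = 5, 3.
Eigenvectors: (-1,1) for λ=5, (2,-1) for λ=3.
From the initial condition, c_1 = -13, c_2 = -9.
p(ln 4) = (-13)(4^5)(-1) + (-9)(4^3)(2) = 12160.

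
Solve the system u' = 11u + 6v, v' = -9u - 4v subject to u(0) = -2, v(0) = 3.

Coefficient matrix A = [[11, 6], [-9, -4]].
Characteristic polynomial det(A - λI) = λ^2 - 7λ + 10 = 0.
Eigenvalues λ = 5, 2.
For λ=5: (A-λI) row 1 is [6, 6], so an eigenvector is (-1, 1).
For λ=2: (A-λI) row 1 is [9, 6], so an eigenvector is (-2, 3).
General solution: K_1e^(5t)(-1,1) + K_2e^(2t)(-2,3).
Applying u(0)=-2, v(0)=3 gives K_1=0, K_2=1.

u(t) = -2e^(2t), v(t) = 3e^(2t)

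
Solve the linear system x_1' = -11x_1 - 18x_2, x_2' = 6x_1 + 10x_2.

x_1(t) = -2K_1e^(-2t) - 3K_2e^(t), x_2(t) = K_1e^(-2t) + 2K_2e^(t)

Coefficient matrix A = [[-11, -18], [6, 10]].
Characteristic polynomial det(A - λI) = λ^2 + λ - 2 = 0.
Eigenvalues λ = -2, 1.
For λ=-2: (A-λI) row 1 is [-9, -18], so an eigenvector is (-2, 1).
For λ=1: (A-λI) row 1 is [-12, -18], so an eigenvector is (-3, 2).
General solution: K_1e^(-2t)(-2,1) + K_2e^(t)(-3,2).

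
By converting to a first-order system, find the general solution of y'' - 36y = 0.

Let x_1 = y, x_2 = y'. Then x_1' = x_2 and x_2' = 36x_1.
A = [[0,1],[36,0]]; det(A-λI) = λ^2 - 36.
Eigenvalues λ = -6, 6 with eigenvectors (1,-6), (1,6).

y(t) = c_1e^(-6t) + c_2e^(6t)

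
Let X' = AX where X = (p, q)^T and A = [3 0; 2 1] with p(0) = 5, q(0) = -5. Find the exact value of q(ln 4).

A = [[3,0],[2,1]]; eigenvalues λ = 1, 3.
Eigenvectors: (0,1) for λ=1, (-1,-1) for λ=3.
From the initial condition, c_1 = -10, c_2 = -5.
q(ln 4) = (-10)(4^1)(1) + (-5)(4^3)(-1) = 280.

280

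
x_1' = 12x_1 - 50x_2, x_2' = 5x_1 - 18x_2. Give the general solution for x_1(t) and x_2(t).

x_1(t) = -3c_1e^(-3t)sin(5t) - c_1e^(-3t)cos(5t) - c_2e^(-3t)sin(5t) + 3c_2e^(-3t)cos(5t), x_2(t) = -c_1e^(-3t)sin(5t) + c_2e^(-3t)cos(5t)

Coefficient matrix A = [[12, -50], [5, -18]].
Characteristic polynomial det(A - λI) = λ^2 + 6λ + 34 = 0.
Eigenvalues λ = -3 ± 5i (complex conjugate pair).
For λ=-3+5i: an eigenvector is (-1,0) - i(-3,-1) = (-1 + 3i, 0 + i).
A real fundamental pair from Re and Im of e^((-3+5i)t)v: X_1 = e^(-3t)(cos(5t)·(-1,0) + sin(5t)·(-3,-1)), X_2 = e^(-3t)(sin(5t)·(-1,0) - cos(5t)·(-3,-1)).
General solution: c_1X_1 + c_2X_2.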